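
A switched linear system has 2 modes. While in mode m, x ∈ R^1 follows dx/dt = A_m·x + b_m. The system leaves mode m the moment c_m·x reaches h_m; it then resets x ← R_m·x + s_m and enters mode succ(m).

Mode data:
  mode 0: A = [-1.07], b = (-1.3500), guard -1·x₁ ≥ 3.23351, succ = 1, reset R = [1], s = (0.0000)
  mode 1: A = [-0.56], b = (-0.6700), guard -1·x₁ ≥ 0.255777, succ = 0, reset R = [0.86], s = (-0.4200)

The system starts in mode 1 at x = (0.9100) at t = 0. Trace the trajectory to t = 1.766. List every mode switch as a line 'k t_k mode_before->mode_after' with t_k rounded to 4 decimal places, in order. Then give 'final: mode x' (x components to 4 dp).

1 1.4396 1->0
final: 0 -0.8232

Mode 1: guard c·x = 0.2558 hit at Δt = 1.4396 (t = 1.4396), x⁻ = (-0.2558) → reset → x⁺ = (-0.6400), jump to mode 0
Mode 0: flow for 0.3264 to horizon, guard not reached → x = (-0.8232)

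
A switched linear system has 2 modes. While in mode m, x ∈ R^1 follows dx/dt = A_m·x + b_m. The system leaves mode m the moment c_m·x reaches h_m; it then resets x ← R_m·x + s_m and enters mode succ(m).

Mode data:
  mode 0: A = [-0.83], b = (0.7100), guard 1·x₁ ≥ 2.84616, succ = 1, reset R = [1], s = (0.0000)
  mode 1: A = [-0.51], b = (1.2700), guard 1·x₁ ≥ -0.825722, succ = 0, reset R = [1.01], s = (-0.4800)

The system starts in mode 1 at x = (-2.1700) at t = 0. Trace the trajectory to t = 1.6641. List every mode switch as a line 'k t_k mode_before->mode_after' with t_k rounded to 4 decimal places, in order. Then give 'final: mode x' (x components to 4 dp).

Mode 1: guard c·x = -0.8257 hit at Δt = 0.6673 (t = 0.6673), x⁻ = (-0.8257) → reset → x⁺ = (-1.3140), jump to mode 0
Mode 0: flow for 0.9968 to horizon, guard not reached → x = (-0.0931)

1 0.6673 1->0
final: 0 -0.0931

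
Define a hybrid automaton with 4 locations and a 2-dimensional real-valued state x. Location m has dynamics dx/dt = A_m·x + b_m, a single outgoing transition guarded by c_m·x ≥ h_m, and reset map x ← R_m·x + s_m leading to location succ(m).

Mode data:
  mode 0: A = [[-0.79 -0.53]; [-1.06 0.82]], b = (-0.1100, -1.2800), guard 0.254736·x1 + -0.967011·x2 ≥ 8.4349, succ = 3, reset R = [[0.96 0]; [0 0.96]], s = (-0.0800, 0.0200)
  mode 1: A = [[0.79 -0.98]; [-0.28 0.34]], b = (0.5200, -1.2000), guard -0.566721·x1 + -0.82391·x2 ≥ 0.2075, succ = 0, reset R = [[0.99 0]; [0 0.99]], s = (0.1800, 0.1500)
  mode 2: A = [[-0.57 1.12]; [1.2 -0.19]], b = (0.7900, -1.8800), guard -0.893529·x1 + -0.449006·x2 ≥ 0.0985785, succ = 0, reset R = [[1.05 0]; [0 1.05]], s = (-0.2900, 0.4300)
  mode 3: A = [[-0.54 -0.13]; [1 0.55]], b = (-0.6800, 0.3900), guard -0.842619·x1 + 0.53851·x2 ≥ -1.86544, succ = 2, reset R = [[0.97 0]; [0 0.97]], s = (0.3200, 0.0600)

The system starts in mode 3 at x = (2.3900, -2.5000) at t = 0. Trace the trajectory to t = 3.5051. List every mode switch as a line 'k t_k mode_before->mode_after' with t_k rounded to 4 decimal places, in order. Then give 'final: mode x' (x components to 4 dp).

Mode 3: guard c·x = -1.8654 hit at Δt = 0.8692 (t = 0.8692), x⁻ = (1.1996, -1.5870) → reset → x⁺ = (1.4836, -1.4794), jump to mode 2
Mode 2: guard c·x = 0.0986 hit at Δt = 0.5088 (t = 1.3780), x⁻ = (0.7075, -1.6276) → reset → x⁺ = (0.4529, -1.2790), jump to mode 0
Mode 0: guard c·x = 8.4349 hit at Δt = 1.2350 (t = 2.6130), x⁻ = (1.9894, -8.1986) → reset → x⁺ = (1.8298, -7.8507), jump to mode 3
Mode 3: flow for 0.8921 to horizon, guard not reached → x = (1.4904, -10.4911)

1 0.8692 3->2
2 1.3780 2->0
3 2.6130 0->3
final: 3 1.4904 -10.4911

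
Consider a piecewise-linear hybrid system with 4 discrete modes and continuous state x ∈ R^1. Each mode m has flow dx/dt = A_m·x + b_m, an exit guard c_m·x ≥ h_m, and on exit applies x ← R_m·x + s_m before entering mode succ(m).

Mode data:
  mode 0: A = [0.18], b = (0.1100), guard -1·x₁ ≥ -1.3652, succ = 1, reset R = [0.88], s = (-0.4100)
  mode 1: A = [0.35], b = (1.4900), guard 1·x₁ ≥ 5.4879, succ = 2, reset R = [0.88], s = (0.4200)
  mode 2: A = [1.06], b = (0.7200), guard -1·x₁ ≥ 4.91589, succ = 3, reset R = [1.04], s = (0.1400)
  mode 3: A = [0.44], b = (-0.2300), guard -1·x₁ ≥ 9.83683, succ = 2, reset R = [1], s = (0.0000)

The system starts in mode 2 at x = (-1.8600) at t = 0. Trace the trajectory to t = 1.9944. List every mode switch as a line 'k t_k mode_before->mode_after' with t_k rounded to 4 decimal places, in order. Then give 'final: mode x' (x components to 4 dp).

Mode 2: guard c·x = 4.9159 hit at Δt = 1.2053 (t = 1.2053), x⁻ = (-4.9159) → reset → x⁺ = (-4.9725), jump to mode 3
Mode 3: flow for 0.7891 to horizon, guard not reached → x = (-7.2536)

1 1.2053 2->3
final: 3 -7.2536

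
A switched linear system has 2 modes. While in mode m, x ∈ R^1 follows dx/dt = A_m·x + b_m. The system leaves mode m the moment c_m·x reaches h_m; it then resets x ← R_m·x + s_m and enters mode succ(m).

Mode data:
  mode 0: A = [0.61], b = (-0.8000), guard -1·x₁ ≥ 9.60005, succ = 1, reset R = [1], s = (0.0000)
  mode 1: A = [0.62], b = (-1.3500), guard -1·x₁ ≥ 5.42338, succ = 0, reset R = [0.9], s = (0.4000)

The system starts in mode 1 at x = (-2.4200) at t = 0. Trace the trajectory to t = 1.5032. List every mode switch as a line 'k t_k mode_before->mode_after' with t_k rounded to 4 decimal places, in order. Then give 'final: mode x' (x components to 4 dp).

Mode 1: guard c·x = 5.4234 hit at Δt = 0.8109 (t = 0.8109), x⁻ = (-5.4234) → reset → x⁺ = (-4.4810), jump to mode 0
Mode 0: flow for 0.6923 to horizon, guard not reached → x = (-7.5248)

1 0.8109 1->0
final: 0 -7.5248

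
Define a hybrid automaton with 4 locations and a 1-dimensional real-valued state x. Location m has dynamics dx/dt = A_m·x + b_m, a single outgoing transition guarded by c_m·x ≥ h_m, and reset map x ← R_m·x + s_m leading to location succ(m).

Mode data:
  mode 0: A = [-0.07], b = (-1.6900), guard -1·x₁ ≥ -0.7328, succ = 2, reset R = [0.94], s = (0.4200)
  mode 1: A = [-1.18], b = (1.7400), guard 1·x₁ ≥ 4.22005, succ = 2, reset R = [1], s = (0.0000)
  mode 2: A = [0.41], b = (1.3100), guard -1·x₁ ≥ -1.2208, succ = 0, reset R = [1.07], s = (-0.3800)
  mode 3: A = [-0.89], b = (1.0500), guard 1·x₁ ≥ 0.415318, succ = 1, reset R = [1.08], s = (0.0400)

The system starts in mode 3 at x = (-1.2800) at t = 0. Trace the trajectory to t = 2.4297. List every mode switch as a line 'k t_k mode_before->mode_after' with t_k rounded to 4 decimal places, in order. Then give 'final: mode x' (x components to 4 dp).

1 1.3131 3->1
final: 1 1.2105

Mode 3: guard c·x = 0.4153 hit at Δt = 1.3131 (t = 1.3131), x⁻ = (0.4153) → reset → x⁺ = (0.4885), jump to mode 1
Mode 1: flow for 1.1166 to horizon, guard not reached → x = (1.2105)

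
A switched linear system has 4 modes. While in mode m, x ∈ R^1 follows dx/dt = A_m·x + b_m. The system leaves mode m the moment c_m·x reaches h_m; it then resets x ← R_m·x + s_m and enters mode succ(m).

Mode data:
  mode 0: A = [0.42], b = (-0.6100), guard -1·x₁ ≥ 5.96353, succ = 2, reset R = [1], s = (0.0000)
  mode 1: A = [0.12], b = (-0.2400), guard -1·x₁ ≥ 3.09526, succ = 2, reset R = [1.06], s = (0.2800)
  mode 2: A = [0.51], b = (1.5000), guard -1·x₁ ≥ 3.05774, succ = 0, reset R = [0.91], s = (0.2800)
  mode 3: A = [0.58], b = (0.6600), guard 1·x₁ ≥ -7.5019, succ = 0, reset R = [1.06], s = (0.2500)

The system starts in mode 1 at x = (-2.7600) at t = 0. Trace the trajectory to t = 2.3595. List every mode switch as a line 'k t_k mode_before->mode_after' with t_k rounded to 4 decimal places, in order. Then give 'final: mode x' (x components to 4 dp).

1 0.5672 1->2
2 1.8759 2->0
final: 0 -3.3932

Mode 1: guard c·x = 3.0953 hit at Δt = 0.5672 (t = 0.5672), x⁻ = (-3.0953) → reset → x⁺ = (-3.0010), jump to mode 2
Mode 2: guard c·x = 3.0577 hit at Δt = 1.3087 (t = 1.8759), x⁻ = (-3.0577) → reset → x⁺ = (-2.5025), jump to mode 0
Mode 0: flow for 0.4836 to horizon, guard not reached → x = (-3.3932)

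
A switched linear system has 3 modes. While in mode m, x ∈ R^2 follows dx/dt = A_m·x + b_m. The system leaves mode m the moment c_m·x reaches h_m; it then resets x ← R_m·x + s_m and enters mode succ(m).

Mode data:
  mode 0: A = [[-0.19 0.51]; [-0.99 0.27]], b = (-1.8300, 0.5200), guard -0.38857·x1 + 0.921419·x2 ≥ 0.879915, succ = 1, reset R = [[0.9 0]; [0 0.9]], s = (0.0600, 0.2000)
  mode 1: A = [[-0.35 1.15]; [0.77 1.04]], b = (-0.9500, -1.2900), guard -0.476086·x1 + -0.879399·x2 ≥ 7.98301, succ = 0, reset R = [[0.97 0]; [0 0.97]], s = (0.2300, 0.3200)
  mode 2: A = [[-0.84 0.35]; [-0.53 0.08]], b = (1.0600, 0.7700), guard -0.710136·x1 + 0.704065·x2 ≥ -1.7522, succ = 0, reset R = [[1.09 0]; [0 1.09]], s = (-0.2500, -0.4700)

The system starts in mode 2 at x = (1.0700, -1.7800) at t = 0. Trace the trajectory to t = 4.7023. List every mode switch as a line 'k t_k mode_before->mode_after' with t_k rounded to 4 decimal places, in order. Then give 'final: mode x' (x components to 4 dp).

Mode 2: guard c·x = -1.7522 hit at Δt = 0.7924 (t = 0.7924), x⁻ = (0.8135, -1.6682) → reset → x⁺ = (0.6367, -2.2884), jump to mode 0
Mode 0: guard c·x = 0.8799 hit at Δt = 1.4433 (t = 2.2357), x⁻ = (-2.9470, -0.2878) → reset → x⁺ = (-2.5923, -0.0590), jump to mode 1
Mode 1: guard c·x = 7.9830 hit at Δt = 0.9557 (t = 3.1914), x⁻ = (-5.1446, -6.2926) → reset → x⁺ = (-4.7603, -5.7839), jump to mode 0
Mode 0: guard c·x = 0.8799 hit at Δt = 0.7330 (t = 3.9244), x⁻ = (-6.7851, -1.9064) → reset → x⁺ = (-6.0465, -1.5157), jump to mode 1
Mode 1: guard c·x = 7.9830 hit at Δt = 0.3928 (t = 4.3172), x⁻ = (-7.0076, -5.2841) → reset → x⁺ = (-6.5673, -4.8055), jump to mode 0
Mode 0: flow for 0.3851 to horizon, guard not reached → x = (-7.4618, -2.2873)

1 0.7924 2->0
2 2.2357 0->1
3 3.1914 1->0
4 3.9244 0->1
5 4.3172 1->0
final: 0 -7.4618 -2.2873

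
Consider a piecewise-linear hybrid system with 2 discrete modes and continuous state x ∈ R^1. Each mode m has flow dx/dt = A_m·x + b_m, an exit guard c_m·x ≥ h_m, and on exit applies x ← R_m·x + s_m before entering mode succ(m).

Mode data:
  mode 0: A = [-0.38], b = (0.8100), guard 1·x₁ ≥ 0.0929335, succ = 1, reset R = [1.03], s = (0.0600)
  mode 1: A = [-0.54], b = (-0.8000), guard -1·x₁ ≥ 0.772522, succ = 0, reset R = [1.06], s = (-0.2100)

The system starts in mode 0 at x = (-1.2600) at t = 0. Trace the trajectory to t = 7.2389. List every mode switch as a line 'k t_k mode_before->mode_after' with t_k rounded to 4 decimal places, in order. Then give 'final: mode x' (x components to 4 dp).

Mode 0: guard c·x = 0.0929 hit at Δt = 1.3395 (t = 1.3395), x⁻ = (0.0929) → reset → x⁺ = (0.1557), jump to mode 1
Mode 1: guard c·x = 0.7725 hit at Δt = 1.5499 (t = 2.8894), x⁻ = (-0.7725) → reset → x⁺ = (-1.0289), jump to mode 0
Mode 0: guard c·x = 0.0929 hit at Δt = 1.1538 (t = 4.0432), x⁻ = (0.0929) → reset → x⁺ = (0.1557), jump to mode 1
Mode 1: guard c·x = 0.7725 hit at Δt = 1.5499 (t = 5.5931), x⁻ = (-0.7725) → reset → x⁺ = (-1.0289), jump to mode 0
Mode 0: guard c·x = 0.0929 hit at Δt = 1.1538 (t = 6.7468), x⁻ = (0.0929) → reset → x⁺ = (0.1557), jump to mode 1
Mode 1: flow for 0.4921 to horizon, guard not reached → x = (-0.2263)

1 1.3395 0->1
2 2.8894 1->0
3 4.0432 0->1
4 5.5931 1->0
5 6.7468 0->1
final: 1 -0.2263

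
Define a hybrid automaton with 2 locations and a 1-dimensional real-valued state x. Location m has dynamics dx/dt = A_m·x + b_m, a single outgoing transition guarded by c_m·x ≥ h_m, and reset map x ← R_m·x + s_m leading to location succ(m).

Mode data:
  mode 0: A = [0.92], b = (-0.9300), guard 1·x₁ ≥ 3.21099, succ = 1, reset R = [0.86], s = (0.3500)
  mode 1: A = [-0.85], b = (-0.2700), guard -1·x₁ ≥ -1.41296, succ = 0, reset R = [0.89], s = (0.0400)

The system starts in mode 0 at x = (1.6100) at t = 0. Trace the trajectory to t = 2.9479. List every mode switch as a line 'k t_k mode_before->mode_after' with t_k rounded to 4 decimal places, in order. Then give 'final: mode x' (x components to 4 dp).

1 1.4139 0->1
2 2.2184 1->0
final: 0 1.5717

Mode 0: guard c·x = 3.2110 hit at Δt = 1.4139 (t = 1.4139), x⁻ = (3.2110) → reset → x⁺ = (3.1115), jump to mode 1
Mode 1: guard c·x = -1.4130 hit at Δt = 0.8045 (t = 2.2184), x⁻ = (1.4130) → reset → x⁺ = (1.2975), jump to mode 0
Mode 0: flow for 0.7295 to horizon, guard not reached → x = (1.5717)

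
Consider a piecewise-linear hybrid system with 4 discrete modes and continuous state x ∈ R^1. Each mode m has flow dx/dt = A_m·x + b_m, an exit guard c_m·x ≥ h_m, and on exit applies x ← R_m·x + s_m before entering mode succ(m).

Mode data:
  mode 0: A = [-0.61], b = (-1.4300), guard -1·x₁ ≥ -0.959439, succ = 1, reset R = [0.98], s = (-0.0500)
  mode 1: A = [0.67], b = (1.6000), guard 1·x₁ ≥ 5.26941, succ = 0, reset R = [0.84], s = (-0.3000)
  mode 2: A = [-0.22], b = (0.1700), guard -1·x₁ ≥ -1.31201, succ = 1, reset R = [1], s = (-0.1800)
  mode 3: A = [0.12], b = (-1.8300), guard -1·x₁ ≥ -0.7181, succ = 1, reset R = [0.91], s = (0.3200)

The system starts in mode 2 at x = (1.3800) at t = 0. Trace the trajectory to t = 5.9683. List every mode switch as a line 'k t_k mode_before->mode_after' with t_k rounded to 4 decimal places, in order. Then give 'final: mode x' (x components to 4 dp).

Mode 2: guard c·x = -1.3120 hit at Δt = 0.5397 (t = 0.5397), x⁻ = (1.3120) → reset → x⁺ = (1.1320), jump to mode 1
Mode 1: guard c·x = 5.2694 hit at Δt = 1.1600 (t = 1.6997), x⁻ = (5.2694) → reset → x⁺ = (4.1263), jump to mode 0
Mode 0: guard c·x = -0.9594 hit at Δt = 1.1020 (t = 2.8017), x⁻ = (0.9594) → reset → x⁺ = (0.8903), jump to mode 1
Mode 1: guard c·x = 5.2694 hit at Δt = 1.2662 (t = 4.0679), x⁻ = (5.2694) → reset → x⁺ = (4.1263), jump to mode 0
Mode 0: guard c·x = -0.9594 hit at Δt = 1.1020 (t = 5.1699), x⁻ = (0.9594) → reset → x⁺ = (0.8903), jump to mode 1
Mode 1: flow for 0.7984 to horizon, guard not reached → x = (3.2090)

1 0.5397 2->1
2 1.6997 1->0
3 2.8017 0->1
4 4.0679 1->0
5 5.1699 0->1
final: 1 3.2090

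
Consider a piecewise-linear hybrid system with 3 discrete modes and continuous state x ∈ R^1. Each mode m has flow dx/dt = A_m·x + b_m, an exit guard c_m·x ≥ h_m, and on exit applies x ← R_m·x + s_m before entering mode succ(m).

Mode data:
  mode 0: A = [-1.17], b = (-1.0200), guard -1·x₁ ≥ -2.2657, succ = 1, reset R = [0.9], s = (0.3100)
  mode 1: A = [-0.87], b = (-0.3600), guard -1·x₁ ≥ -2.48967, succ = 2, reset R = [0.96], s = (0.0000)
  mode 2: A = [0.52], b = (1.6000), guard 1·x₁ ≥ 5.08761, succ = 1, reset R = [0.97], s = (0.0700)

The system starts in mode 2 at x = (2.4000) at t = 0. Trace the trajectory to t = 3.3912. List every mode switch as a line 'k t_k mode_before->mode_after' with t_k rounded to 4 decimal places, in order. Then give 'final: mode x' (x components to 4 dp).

Mode 2: guard c·x = 5.0876 hit at Δt = 0.7678 (t = 0.7678), x⁻ = (5.0876) → reset → x⁺ = (5.0050), jump to mode 1
Mode 1: guard c·x = -2.4897 hit at Δt = 0.7172 (t = 1.4850), x⁻ = (2.4897) → reset → x⁺ = (2.3901), jump to mode 2
Mode 2: guard c·x = 5.0876 hit at Δt = 0.7713 (t = 2.2563), x⁻ = (5.0876) → reset → x⁺ = (5.0050), jump to mode 1
Mode 1: guard c·x = -2.4897 hit at Δt = 0.7172 (t = 2.9735), x⁻ = (2.4897) → reset → x⁺ = (2.3901), jump to mode 2
Mode 2: flow for 0.4177 to horizon, guard not reached → x = (3.7164)

1 0.7678 2->1
2 1.4850 1->2
3 2.2563 2->1
4 2.9735 1->2
final: 2 3.7164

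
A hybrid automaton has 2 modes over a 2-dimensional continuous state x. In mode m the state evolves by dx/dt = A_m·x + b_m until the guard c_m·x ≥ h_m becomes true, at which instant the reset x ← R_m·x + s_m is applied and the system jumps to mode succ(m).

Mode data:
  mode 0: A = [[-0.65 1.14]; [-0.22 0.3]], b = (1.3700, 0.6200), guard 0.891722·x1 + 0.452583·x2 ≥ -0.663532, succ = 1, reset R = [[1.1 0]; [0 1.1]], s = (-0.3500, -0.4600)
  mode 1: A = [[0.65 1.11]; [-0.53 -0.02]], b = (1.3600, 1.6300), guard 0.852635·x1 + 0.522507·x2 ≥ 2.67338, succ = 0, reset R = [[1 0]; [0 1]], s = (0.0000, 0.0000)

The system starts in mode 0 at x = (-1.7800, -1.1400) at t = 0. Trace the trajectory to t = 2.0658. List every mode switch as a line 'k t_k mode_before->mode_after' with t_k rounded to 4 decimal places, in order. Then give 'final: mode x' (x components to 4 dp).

1 1.0624 0->1
final: 1 0.1054 0.9978

Mode 0: guard c·x = -0.6635 hit at Δt = 1.0624 (t = 1.0624), x⁻ = (-0.5056, -0.4698) → reset → x⁺ = (-0.9062, -0.9768), jump to mode 1
Mode 1: flow for 1.0034 to horizon, guard not reached → x = (0.1054, 0.9978)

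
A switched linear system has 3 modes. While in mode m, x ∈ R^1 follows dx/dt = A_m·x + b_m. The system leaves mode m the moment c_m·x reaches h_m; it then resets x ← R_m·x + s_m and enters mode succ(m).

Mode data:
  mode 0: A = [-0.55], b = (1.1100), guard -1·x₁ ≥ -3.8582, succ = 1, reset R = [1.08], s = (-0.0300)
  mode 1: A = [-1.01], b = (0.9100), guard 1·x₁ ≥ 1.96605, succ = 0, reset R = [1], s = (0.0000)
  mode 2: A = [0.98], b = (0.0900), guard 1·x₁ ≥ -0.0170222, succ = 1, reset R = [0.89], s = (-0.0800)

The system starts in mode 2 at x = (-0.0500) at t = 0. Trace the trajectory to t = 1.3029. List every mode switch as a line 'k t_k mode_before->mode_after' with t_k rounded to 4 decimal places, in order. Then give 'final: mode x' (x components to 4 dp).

1 0.5931 2->1
final: 1 0.4146

Mode 2: guard c·x = -0.0170 hit at Δt = 0.5931 (t = 0.5931), x⁻ = (-0.0170) → reset → x⁺ = (-0.0951), jump to mode 1
Mode 1: flow for 0.7098 to horizon, guard not reached → x = (0.4146)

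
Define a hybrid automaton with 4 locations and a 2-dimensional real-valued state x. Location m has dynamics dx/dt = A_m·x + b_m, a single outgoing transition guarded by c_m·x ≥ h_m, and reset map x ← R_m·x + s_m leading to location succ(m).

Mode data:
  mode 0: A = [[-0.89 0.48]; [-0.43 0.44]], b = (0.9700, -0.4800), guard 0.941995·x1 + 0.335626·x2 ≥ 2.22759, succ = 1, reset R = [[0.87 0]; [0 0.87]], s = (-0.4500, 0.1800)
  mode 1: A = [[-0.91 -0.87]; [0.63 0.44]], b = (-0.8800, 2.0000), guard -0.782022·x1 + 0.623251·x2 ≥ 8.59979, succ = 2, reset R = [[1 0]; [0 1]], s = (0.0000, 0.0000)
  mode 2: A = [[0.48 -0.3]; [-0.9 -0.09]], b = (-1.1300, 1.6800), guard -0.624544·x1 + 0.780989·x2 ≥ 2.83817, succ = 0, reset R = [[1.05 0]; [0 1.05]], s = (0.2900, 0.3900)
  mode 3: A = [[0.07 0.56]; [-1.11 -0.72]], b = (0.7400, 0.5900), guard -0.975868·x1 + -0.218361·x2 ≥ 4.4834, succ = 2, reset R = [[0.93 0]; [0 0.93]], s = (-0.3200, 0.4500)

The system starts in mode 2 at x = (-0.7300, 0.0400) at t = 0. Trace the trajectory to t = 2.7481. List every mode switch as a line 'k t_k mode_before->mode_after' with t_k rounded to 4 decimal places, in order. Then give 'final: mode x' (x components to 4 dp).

1 0.6745 2->0
2 1.8342 0->1
final: 1 -3.0425 6.2694

Mode 2: guard c·x = 2.8382 hit at Δt = 0.6745 (t = 0.6745), x⁻ = (-2.1191, 1.9395) → reset → x⁺ = (-1.9350, 2.4265), jump to mode 0
Mode 0: guard c·x = 2.2276 hit at Δt = 1.1597 (t = 1.8342), x⁻ = (1.1058, 3.5335) → reset → x⁺ = (0.5120, 3.2542), jump to mode 1
Mode 1: flow for 0.9139 to horizon, guard not reached → x = (-3.0425, 6.2694)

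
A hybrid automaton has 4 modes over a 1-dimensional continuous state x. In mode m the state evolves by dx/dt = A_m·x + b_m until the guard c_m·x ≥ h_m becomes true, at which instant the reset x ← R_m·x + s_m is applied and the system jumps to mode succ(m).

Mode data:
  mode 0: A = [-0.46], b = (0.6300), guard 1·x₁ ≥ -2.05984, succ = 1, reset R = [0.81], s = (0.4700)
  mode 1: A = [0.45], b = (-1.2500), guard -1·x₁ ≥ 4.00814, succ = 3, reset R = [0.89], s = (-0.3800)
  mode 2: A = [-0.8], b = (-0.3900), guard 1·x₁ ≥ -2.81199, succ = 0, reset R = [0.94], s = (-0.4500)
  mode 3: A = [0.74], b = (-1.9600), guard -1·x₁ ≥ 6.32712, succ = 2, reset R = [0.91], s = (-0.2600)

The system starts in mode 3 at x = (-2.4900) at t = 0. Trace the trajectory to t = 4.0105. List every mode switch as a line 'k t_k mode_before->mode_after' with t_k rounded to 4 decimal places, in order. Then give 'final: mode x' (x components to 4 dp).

Mode 3: guard c·x = 6.3271 hit at Δt = 0.7537 (t = 0.7537), x⁻ = (-6.3271) → reset → x⁺ = (-6.0177), jump to mode 2
Mode 2: guard c·x = -2.8120 hit at Δt = 1.0834 (t = 1.8371), x⁻ = (-2.8120) → reset → x⁺ = (-3.0933), jump to mode 0
Mode 0: guard c·x = -2.0598 hit at Δt = 0.5726 (t = 2.4097), x⁻ = (-2.0598) → reset → x⁺ = (-1.1985), jump to mode 1
Mode 1: guard c·x = 4.0081 hit at Δt = 1.1878 (t = 3.5975), x⁻ = (-4.0081) → reset → x⁺ = (-3.9472), jump to mode 3
Mode 3: flow for 0.4130 to horizon, guard not reached → x = (-6.3050)

1 0.7537 3->2
2 1.8371 2->0
3 2.4097 0->1
4 3.5975 1->3
final: 3 -6.3050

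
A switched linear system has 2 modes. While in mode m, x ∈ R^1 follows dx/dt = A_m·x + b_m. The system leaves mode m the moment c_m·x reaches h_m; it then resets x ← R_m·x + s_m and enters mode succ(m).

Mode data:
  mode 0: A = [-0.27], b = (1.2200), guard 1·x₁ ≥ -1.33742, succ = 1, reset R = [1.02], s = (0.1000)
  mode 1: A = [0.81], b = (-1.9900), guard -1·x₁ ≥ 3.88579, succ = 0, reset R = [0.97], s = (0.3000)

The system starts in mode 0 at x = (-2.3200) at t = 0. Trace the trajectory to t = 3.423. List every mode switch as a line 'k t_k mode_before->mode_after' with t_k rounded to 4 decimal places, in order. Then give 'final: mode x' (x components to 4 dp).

1 0.5745 0->1
2 1.2329 1->0
3 2.3827 0->1
4 3.0411 1->0
final: 0 -2.6867

Mode 0: guard c·x = -1.3374 hit at Δt = 0.5745 (t = 0.5745), x⁻ = (-1.3374) → reset → x⁺ = (-1.2642), jump to mode 1
Mode 1: guard c·x = 3.8858 hit at Δt = 0.6584 (t = 1.2329), x⁻ = (-3.8858) → reset → x⁺ = (-3.4692), jump to mode 0
Mode 0: guard c·x = -1.3374 hit at Δt = 1.1498 (t = 2.3827), x⁻ = (-1.3374) → reset → x⁺ = (-1.2642), jump to mode 1
Mode 1: guard c·x = 3.8858 hit at Δt = 0.6584 (t = 3.0411), x⁻ = (-3.8858) → reset → x⁺ = (-3.4692), jump to mode 0
Mode 0: flow for 0.3819 to horizon, guard not reached → x = (-2.6867)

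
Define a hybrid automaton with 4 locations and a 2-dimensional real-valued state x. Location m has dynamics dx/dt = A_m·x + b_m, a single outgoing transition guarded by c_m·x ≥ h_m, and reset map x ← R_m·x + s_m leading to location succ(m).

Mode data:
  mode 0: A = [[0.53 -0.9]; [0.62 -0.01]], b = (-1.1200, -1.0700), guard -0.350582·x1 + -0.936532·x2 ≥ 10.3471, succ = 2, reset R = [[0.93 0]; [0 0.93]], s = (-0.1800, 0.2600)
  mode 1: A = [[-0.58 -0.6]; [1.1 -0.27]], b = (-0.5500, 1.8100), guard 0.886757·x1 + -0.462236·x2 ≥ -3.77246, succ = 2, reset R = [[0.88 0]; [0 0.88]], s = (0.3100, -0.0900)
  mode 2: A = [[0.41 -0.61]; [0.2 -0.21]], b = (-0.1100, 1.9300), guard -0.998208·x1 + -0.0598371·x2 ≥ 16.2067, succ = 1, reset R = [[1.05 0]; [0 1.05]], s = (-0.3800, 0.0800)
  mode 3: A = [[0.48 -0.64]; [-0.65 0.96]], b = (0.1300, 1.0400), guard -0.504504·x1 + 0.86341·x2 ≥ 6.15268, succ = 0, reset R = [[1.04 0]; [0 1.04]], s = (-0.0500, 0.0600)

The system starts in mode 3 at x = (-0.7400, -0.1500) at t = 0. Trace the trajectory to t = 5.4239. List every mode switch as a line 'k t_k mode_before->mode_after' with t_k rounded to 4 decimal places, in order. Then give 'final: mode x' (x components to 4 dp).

1 1.4627 3->0
2 3.0612 0->2
3 3.7850 2->1
4 4.3473 1->2
final: 2 -6.2117 -7.4810

Mode 3: guard c·x = 6.1527 hit at Δt = 1.4627 (t = 1.4627), x⁻ = (-3.2282, 5.2398) → reset → x⁺ = (-3.4073, 5.5093), jump to mode 0
Mode 0: guard c·x = 10.3471 hit at Δt = 1.5985 (t = 3.0612), x⁻ = (-14.4971, -5.6215) → reset → x⁺ = (-13.6623, -4.9680), jump to mode 2
Mode 2: guard c·x = 16.2067 hit at Δt = 0.7238 (t = 3.7850), x⁻ = (-15.9387, -4.9554) → reset → x⁺ = (-17.1157, -5.1231), jump to mode 1
Mode 1: guard c·x = -3.7725 hit at Δt = 0.5623 (t = 4.3473), x⁻ = (-10.0929, -11.2009) → reset → x⁺ = (-8.5717, -9.9468), jump to mode 2
Mode 2: flow for 1.0766 to horizon, guard not reached → x = (-6.2117, -7.4810)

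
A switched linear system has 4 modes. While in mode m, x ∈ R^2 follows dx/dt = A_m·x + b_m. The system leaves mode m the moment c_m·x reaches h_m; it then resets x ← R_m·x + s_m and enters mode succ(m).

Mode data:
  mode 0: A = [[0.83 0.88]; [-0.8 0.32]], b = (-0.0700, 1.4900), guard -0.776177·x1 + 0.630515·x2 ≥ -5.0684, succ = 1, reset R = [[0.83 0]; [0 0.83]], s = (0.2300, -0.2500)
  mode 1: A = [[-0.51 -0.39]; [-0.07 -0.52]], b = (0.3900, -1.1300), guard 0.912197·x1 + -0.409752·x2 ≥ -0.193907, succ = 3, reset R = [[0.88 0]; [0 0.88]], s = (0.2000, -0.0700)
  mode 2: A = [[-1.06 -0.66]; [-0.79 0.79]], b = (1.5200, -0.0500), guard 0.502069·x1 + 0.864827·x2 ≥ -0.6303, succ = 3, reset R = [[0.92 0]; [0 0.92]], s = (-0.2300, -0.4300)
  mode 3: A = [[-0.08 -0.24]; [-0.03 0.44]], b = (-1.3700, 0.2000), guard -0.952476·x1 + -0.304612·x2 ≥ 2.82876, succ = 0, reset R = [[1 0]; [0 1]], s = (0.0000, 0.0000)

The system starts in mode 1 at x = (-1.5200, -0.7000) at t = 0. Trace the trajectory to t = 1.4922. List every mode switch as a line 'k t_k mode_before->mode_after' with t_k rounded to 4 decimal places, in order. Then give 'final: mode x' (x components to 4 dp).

Mode 1: guard c·x = -0.1939 hit at Δt = 0.6363 (t = 0.6363), x⁻ = (-0.6952, -1.0744) → reset → x⁺ = (-0.4118, -1.0155), jump to mode 3
Mode 3: flow for 0.8559 to horizon, guard not reached → x = (-1.2942, -1.2460)

1 0.6363 1->3
final: 3 -1.2942 -1.2460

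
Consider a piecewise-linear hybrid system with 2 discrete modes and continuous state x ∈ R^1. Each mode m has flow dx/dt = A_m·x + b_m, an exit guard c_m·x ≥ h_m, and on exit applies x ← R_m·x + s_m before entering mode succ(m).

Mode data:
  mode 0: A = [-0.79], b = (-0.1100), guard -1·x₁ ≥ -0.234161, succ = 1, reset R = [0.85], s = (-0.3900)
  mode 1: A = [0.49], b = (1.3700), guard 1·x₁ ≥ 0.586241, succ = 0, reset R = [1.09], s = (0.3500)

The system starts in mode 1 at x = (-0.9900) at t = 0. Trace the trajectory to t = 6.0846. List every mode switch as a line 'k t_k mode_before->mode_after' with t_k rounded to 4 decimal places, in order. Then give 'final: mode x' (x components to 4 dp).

1 1.2805 1->0
2 2.6802 0->1
3 3.2131 1->0
4 4.6128 0->1
5 5.1456 1->0
final: 0 0.3981

Mode 1: guard c·x = 0.5862 hit at Δt = 1.2805 (t = 1.2805), x⁻ = (0.5862) → reset → x⁺ = (0.9890), jump to mode 0
Mode 0: guard c·x = -0.2342 hit at Δt = 1.3997 (t = 2.6802), x⁻ = (0.2342) → reset → x⁺ = (-0.1910), jump to mode 1
Mode 1: guard c·x = 0.5862 hit at Δt = 0.5329 (t = 3.2131), x⁻ = (0.5862) → reset → x⁺ = (0.9890), jump to mode 0
Mode 0: guard c·x = -0.2342 hit at Δt = 1.3997 (t = 4.6128), x⁻ = (0.2342) → reset → x⁺ = (-0.1910), jump to mode 1
Mode 1: guard c·x = 0.5862 hit at Δt = 0.5329 (t = 5.1456), x⁻ = (0.5862) → reset → x⁺ = (0.9890), jump to mode 0
Mode 0: flow for 0.9390 to horizon, guard not reached → x = (0.3981)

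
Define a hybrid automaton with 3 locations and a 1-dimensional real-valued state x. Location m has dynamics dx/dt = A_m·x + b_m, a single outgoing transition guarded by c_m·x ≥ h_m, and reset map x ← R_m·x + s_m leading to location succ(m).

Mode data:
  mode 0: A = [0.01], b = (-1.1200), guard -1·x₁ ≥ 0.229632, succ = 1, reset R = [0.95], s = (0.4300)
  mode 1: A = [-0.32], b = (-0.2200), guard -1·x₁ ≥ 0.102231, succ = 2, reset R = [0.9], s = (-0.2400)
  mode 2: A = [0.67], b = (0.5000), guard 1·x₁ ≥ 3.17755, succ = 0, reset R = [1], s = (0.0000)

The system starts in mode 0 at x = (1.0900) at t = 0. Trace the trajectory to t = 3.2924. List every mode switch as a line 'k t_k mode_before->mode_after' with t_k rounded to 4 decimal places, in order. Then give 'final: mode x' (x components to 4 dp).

1 1.1828 0->1
2 2.5253 1->2
final: 2 -0.0537

Mode 0: guard c·x = 0.2296 hit at Δt = 1.1828 (t = 1.1828), x⁻ = (-0.2296) → reset → x⁺ = (0.2118), jump to mode 1
Mode 1: guard c·x = 0.1022 hit at Δt = 1.3425 (t = 2.5253), x⁻ = (-0.1022) → reset → x⁺ = (-0.3320), jump to mode 2
Mode 2: flow for 0.7671 to horizon, guard not reached → x = (-0.0537)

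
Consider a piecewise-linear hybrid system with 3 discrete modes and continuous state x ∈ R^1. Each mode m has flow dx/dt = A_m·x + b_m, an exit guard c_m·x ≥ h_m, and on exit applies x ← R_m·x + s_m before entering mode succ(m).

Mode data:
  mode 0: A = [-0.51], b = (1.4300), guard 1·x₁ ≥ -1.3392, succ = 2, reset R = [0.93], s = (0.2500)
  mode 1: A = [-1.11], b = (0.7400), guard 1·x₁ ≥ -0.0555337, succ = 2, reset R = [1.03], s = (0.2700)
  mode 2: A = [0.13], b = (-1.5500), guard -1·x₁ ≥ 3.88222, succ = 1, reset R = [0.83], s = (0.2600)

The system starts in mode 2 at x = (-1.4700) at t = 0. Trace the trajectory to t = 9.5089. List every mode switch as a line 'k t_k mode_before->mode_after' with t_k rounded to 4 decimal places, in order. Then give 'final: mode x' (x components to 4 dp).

Mode 2: guard c·x = 3.8822 hit at Δt = 1.2739 (t = 1.2739), x⁻ = (-3.8822) → reset → x⁺ = (-2.9622), jump to mode 1
Mode 1: guard c·x = -0.0555 hit at Δt = 1.4544 (t = 2.7283), x⁻ = (-0.0555) → reset → x⁺ = (0.2128), jump to mode 2
Mode 2: guard c·x = 3.8822 hit at Δt = 2.3068 (t = 5.0351), x⁻ = (-3.8822) → reset → x⁺ = (-2.9622), jump to mode 1
Mode 1: guard c·x = -0.0555 hit at Δt = 1.4544 (t = 6.4895), x⁻ = (-0.0555) → reset → x⁺ = (0.2128), jump to mode 2
Mode 2: guard c·x = 3.8822 hit at Δt = 2.3068 (t = 8.7962), x⁻ = (-3.8822) → reset → x⁺ = (-2.9622), jump to mode 1
Mode 1: flow for 0.7127 to horizon, guard not reached → x = (-0.9785)

1 1.2739 2->1
2 2.7283 1->2
3 5.0351 2->1
4 6.4895 1->2
5 8.7962 2->1
final: 1 -0.9785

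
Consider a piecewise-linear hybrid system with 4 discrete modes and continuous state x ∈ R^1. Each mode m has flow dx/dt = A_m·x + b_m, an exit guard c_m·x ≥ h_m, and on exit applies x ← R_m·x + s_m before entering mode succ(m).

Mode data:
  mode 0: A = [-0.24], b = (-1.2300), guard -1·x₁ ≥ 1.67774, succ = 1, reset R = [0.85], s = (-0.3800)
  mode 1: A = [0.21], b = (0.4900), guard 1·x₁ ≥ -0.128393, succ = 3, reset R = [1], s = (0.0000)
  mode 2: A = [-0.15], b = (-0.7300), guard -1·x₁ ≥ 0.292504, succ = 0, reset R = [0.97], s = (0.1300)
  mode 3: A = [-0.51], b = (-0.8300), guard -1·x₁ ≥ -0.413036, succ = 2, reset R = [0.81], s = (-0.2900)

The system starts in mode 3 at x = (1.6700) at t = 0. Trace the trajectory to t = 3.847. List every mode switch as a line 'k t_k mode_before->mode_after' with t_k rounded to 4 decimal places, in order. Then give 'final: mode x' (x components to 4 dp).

1 0.9411 3->2
2 1.4151 2->0
3 2.9405 0->1
final: 1 -1.6955

Mode 3: guard c·x = -0.4130 hit at Δt = 0.9411 (t = 0.9411), x⁻ = (0.4130) → reset → x⁺ = (0.0446), jump to mode 2
Mode 2: guard c·x = 0.2925 hit at Δt = 0.4740 (t = 1.4151), x⁻ = (-0.2925) → reset → x⁺ = (-0.1537), jump to mode 0
Mode 0: guard c·x = 1.6777 hit at Δt = 1.5254 (t = 2.9405), x⁻ = (-1.6777) → reset → x⁺ = (-1.8061), jump to mode 1
Mode 1: flow for 0.9065 to horizon, guard not reached → x = (-1.6955)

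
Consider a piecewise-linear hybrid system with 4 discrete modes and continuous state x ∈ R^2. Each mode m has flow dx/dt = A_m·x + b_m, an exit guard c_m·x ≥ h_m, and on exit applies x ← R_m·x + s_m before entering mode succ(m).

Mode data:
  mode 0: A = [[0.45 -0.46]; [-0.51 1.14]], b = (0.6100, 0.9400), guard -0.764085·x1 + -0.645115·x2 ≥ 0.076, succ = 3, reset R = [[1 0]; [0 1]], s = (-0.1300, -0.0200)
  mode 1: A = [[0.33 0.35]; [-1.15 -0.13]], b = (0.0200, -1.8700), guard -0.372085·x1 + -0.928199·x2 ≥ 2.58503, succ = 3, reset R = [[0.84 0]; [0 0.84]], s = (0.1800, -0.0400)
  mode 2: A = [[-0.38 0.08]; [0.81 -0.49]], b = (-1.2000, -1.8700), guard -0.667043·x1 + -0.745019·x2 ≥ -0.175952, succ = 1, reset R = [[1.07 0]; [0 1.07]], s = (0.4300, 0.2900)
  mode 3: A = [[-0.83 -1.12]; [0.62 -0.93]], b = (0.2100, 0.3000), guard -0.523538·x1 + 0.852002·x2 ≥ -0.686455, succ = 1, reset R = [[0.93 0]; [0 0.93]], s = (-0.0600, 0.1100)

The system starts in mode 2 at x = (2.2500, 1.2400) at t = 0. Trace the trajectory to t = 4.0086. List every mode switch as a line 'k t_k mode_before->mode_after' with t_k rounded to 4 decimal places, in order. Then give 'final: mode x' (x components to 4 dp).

1 1.1499 2->1
2 2.3664 1->3
3 3.5500 3->1
final: 1 1.1053 -1.3571

Mode 2: guard c·x = -0.1760 hit at Δt = 1.1499 (t = 1.1499), x⁻ = (0.3802, -0.1042) → reset → x⁺ = (0.8368, 0.1785), jump to mode 1
Mode 1: guard c·x = 2.5850 hit at Δt = 1.2165 (t = 2.3664), x⁻ = (0.5561, -3.0079) → reset → x⁺ = (0.6472, -2.5667), jump to mode 3
Mode 3: guard c·x = -0.6865 hit at Δt = 1.1836 (t = 3.5500), x⁻ = (1.1806, -0.0803) → reset → x⁺ = (1.0379, 0.0354), jump to mode 1
Mode 1: flow for 0.4586 to horizon, guard not reached → x = (1.1053, -1.3571)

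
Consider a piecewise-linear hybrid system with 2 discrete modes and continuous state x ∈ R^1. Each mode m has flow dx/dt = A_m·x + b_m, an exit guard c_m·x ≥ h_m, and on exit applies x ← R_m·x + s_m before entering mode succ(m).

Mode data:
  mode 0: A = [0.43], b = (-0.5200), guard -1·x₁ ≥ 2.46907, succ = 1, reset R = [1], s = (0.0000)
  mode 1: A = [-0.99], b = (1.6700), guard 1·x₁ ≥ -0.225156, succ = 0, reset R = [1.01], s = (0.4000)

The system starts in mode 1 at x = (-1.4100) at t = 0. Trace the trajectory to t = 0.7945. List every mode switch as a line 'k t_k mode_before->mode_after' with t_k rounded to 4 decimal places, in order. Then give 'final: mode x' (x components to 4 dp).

1 0.4871 1->0
final: 0 0.0261

Mode 1: guard c·x = -0.2252 hit at Δt = 0.4871 (t = 0.4871), x⁻ = (-0.2252) → reset → x⁺ = (0.1726), jump to mode 0
Mode 0: flow for 0.3074 to horizon, guard not reached → x = (0.0261)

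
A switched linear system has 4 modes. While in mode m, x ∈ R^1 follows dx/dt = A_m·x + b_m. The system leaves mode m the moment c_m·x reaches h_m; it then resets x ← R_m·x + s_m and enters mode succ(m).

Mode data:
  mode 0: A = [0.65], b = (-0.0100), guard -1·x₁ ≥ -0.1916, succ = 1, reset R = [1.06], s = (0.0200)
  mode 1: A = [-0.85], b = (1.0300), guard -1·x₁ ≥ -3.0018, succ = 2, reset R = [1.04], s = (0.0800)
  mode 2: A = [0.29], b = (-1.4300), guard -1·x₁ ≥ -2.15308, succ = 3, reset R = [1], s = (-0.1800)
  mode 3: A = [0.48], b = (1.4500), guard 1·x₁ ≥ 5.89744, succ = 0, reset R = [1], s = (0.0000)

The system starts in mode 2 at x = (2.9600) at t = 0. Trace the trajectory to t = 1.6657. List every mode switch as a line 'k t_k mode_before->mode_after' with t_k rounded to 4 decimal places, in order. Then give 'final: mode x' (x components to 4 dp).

Mode 2: guard c·x = -2.1531 hit at Δt = 1.1833 (t = 1.1833), x⁻ = (2.1531) → reset → x⁺ = (1.9731), jump to mode 3
Mode 3: flow for 0.4824 to horizon, guard not reached → x = (3.2743)

1 1.1833 2->3
final: 3 3.2743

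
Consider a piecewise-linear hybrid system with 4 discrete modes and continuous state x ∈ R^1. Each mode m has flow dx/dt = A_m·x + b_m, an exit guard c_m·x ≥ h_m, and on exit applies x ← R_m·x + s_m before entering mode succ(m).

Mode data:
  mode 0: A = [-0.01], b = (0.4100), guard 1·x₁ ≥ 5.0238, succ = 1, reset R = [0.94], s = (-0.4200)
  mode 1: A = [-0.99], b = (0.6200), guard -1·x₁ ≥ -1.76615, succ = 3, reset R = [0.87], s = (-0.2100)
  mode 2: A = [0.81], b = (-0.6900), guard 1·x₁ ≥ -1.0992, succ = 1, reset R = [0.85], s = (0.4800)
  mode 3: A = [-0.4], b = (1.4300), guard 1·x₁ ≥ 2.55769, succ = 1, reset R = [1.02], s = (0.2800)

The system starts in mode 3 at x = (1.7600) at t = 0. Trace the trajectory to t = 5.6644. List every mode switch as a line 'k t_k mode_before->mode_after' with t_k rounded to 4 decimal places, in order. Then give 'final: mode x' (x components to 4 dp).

1 1.4473 3->1
2 2.1398 1->3
3 4.1225 3->1
4 4.8150 1->3
final: 3 1.9742

Mode 3: guard c·x = 2.5577 hit at Δt = 1.4473 (t = 1.4473), x⁻ = (2.5577) → reset → x⁺ = (2.8888), jump to mode 1
Mode 1: guard c·x = -1.7662 hit at Δt = 0.6925 (t = 2.1398), x⁻ = (1.7662) → reset → x⁺ = (1.3266), jump to mode 3
Mode 3: guard c·x = 2.5577 hit at Δt = 1.9827 (t = 4.1225), x⁻ = (2.5577) → reset → x⁺ = (2.8888), jump to mode 1
Mode 1: guard c·x = -1.7662 hit at Δt = 0.6925 (t = 4.8150), x⁻ = (1.7662) → reset → x⁺ = (1.3266), jump to mode 3
Mode 3: flow for 0.8494 to horizon, guard not reached → x = (1.9742)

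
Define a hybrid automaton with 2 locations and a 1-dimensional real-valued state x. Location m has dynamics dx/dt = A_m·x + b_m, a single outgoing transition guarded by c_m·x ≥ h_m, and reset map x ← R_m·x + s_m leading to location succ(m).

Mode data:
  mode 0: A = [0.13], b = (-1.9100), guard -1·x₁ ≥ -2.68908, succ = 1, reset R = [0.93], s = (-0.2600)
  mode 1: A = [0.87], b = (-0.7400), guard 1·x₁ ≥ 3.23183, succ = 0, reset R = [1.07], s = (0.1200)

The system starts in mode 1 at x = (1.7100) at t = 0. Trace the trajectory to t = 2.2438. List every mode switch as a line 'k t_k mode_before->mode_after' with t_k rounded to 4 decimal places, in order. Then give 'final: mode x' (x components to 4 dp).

1 1.1714 1->0
2 1.7633 0->1
final: 1 2.9623

Mode 1: guard c·x = 3.2318 hit at Δt = 1.1714 (t = 1.1714), x⁻ = (3.2318) → reset → x⁺ = (3.5781), jump to mode 0
Mode 0: guard c·x = -2.6891 hit at Δt = 0.5919 (t = 1.7633), x⁻ = (2.6891) → reset → x⁺ = (2.2408), jump to mode 1
Mode 1: flow for 0.4805 to horizon, guard not reached → x = (2.9623)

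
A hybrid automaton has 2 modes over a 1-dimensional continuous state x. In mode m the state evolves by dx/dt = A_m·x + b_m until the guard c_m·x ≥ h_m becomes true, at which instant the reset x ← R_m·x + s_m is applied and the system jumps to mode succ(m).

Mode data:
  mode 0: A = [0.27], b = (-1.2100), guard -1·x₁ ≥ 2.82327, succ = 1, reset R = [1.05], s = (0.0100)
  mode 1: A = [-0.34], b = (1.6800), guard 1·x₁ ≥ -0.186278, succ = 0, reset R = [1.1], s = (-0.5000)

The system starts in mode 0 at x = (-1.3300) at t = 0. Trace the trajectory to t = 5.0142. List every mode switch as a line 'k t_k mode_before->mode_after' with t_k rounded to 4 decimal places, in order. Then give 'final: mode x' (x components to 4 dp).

1 0.8470 0->1
2 2.1167 1->0
3 3.3852 0->1
4 4.6549 1->0
final: 0 -1.2333

Mode 0: guard c·x = 2.8233 hit at Δt = 0.8470 (t = 0.8470), x⁻ = (-2.8233) → reset → x⁺ = (-2.9544), jump to mode 1
Mode 1: guard c·x = -0.1863 hit at Δt = 1.2697 (t = 2.1167), x⁻ = (-0.1863) → reset → x⁺ = (-0.7049), jump to mode 0
Mode 0: guard c·x = 2.8233 hit at Δt = 1.2685 (t = 3.3852), x⁻ = (-2.8233) → reset → x⁺ = (-2.9544), jump to mode 1
Mode 1: guard c·x = -0.1863 hit at Δt = 1.2697 (t = 4.6549), x⁻ = (-0.1863) → reset → x⁺ = (-0.7049), jump to mode 0
Mode 0: flow for 0.3593 to horizon, guard not reached → x = (-1.2333)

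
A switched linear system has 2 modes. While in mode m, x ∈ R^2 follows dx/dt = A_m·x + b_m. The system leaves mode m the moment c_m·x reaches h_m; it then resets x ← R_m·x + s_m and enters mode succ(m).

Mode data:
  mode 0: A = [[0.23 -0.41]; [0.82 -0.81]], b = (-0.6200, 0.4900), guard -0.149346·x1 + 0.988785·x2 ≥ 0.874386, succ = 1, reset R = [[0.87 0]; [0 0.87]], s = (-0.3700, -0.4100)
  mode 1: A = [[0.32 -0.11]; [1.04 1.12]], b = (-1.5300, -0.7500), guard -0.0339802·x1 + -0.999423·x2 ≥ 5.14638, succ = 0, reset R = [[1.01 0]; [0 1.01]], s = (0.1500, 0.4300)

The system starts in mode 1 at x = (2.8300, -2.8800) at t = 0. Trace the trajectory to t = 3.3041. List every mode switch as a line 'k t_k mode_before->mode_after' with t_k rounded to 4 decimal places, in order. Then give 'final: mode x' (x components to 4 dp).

1 1.0597 1->0
2 2.5156 0->1
final: 1 2.0801 4.4871

Mode 1: guard c·x = 5.1464 hit at Δt = 1.0597 (t = 1.0597), x⁻ = (2.5614, -5.2364) → reset → x⁺ = (2.7371, -4.8588), jump to mode 0
Mode 0: guard c·x = 0.8744 hit at Δt = 1.4559 (t = 2.5156), x⁻ = (3.7182, 1.4459) → reset → x⁺ = (2.8649, 0.8479), jump to mode 1
Mode 1: flow for 0.7885 to horizon, guard not reached → x = (2.0801, 4.4871)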